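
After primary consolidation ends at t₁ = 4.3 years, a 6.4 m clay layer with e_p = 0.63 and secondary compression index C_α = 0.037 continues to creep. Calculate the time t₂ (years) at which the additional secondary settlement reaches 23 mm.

t₂ ≈ 6.19 years

S_s = C_α·H/(1+e_p)·log₁₀(t₂/t₁) ⇒ log₁₀(t₂/t₁) = S_s·(1+e_p)/(C_α·H).
log₁₀(t₂/t₁) = 0.023 × (1+0.63) / (0.037×6.4) = 0.1583
t₂ = t₁ × 10^0.1583 = 4.3 × 1.44 = 6.191 years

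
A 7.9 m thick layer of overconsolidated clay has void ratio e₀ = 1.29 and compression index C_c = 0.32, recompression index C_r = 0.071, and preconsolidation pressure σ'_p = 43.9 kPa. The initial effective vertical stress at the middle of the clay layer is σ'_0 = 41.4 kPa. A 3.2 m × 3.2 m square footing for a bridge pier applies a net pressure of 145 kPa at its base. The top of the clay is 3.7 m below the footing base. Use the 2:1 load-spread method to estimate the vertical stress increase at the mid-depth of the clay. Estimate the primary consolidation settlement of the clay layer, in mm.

Mid-depth of clay below the footing base: z = 3.7 + 7.9/2 = 7.65 m.
Stress increase at mid-clay by the 2:1 spreading method:
Δσ = qBL/((B+z)(L+z)) = 145×3.2×3.2/((3.2+7.65)(3.2+7.65)) = 12.613 kPa
Final effective stress: σ'_f = 41.4 + 12.613 = 54.013 kPa.
σ'_f = 54.013 > σ'_p = 43.9 kPa, so the stress path crosses the preconsolidation pressure — recompression up to σ'_p, then virgin compression beyond:
S_c = H/(1+e₀)·[C_r·log₁₀(σ'_p/σ'_0) + C_c·log₁₀(σ'_f/σ'_p)]
    = 7.9/2.29 × [0.071×log₁₀(43.9/41.4) + 0.32×log₁₀(54.013/43.9)]
    = 3.4498 × [0.001808 + 0.028811] = 0.1056 m

S_c ≈ 106 mm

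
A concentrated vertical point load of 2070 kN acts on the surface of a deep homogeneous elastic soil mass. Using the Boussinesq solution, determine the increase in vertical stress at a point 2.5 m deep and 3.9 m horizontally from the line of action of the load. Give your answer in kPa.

Δσ_z ≈ 7.24 kPa

Boussinesq vertical stress below a point load on an elastic half-space:
Δσ_z = 3P/(2πz²) · [1 + (r/z)²]^(−5/2)
r/z = 3.9/2.5 = 1.56; [1+(r/z)²]^(−5/2) = 0.045775.
Δσ_z = 3×2070/(2π×2.5²) × 0.045775 = 158.14 × 0.045775 = 7.239 kPa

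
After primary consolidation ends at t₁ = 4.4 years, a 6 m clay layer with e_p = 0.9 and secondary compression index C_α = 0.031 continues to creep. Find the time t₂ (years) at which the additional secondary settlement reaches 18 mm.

t₂ ≈ 6.72 years

S_s = C_α·H/(1+e_p)·log₁₀(t₂/t₁) ⇒ log₁₀(t₂/t₁) = S_s·(1+e_p)/(C_α·H).
log₁₀(t₂/t₁) = 0.018 × (1+0.9) / (0.031×6) = 0.1839
t₂ = t₁ × 10^0.1839 = 4.4 × 1.527 = 6.719 years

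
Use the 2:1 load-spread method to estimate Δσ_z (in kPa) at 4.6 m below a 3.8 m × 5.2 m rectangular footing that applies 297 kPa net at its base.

Δσ_z ≈ 71.3 kPa

By the 2:1 method the load spreads at 1 horizontal : 2 vertical, so at depth z the loaded area has grown by z in each plan dimension:
Δσ = qBL/((B+z)(L+z)) = 297×3.8×5.2/((3.8+4.6)(5.2+4.6)) = 71.292 kPa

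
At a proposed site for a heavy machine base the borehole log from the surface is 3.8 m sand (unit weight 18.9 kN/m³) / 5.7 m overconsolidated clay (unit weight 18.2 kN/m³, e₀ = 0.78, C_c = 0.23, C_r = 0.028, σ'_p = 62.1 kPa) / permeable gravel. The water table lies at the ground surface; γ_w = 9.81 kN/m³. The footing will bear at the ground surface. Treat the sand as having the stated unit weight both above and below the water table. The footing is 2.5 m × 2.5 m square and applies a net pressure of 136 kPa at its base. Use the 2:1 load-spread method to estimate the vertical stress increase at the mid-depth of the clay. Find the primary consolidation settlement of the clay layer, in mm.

Mid-depth of clay below the ground surface: z = 3.8 + 5.7/2 = 6.65 m.
Total vertical stress at mid-clay: σ_v = 18.9×3.8 + 18.2×2.85 = 123.69 kPa.
Pore pressure: u = 9.81×(6.65 − 0) = 65.237 kPa.
Initial effective stress: σ'_0 = σ_v − u = 123.69 − 65.237 = 58.453 kPa.
Stress increase at mid-clay by the 2:1 spreading method:
Δσ = qBL/((B+z)(L+z)) = 136×2.5×2.5/((2.5+6.65)(2.5+6.65)) = 10.153 kPa
Final effective stress: σ'_f = 58.453 + 10.153 = 68.606 kPa.
σ'_f = 68.606 > σ'_p = 62.1 kPa, so the stress path crosses the preconsolidation pressure — recompression up to σ'_p, then virgin compression beyond:
S_c = H/(1+e₀)·[C_r·log₁₀(σ'_p/σ'_0) + C_c·log₁₀(σ'_f/σ'_p)]
    = 5.7/1.78 × [0.028×log₁₀(62.1/58.453) + 0.23×log₁₀(68.606/62.1)]
    = 3.2022 × [0.00073597 + 0.0099522] = 0.03423 m

S_c ≈ 34.2 mm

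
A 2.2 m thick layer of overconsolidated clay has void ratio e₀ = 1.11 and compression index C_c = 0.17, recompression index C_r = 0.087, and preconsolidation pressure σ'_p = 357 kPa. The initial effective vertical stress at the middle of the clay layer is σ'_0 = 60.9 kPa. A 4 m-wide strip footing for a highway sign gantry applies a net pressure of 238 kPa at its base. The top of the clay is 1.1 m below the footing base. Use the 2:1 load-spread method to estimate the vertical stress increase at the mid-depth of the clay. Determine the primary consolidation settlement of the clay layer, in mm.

Mid-depth of clay below the footing base: z = 1.1 + 2.2/2 = 2.2 m.
Stress increase at mid-clay by the 2:1 spreading method:
Δσ = qB/(B+z) = 238×4/(4+2.2) = 153.55 kPa
Final effective stress: σ'_f = 60.9 + 153.55 = 214.45 kPa.
σ'_f = 214.45 ≤ σ'_p = 357 kPa, so the clay remains overconsolidated and only the recompression index applies:
S_c = C_r·H/(1+e₀)·log₁₀(σ'_f/σ'_0) = 0.087×2.2/2.11×log₁₀(214.45/60.9)
    = 0.090715 × 0.54671 = 0.04959 m

S_c ≈ 49.6 mm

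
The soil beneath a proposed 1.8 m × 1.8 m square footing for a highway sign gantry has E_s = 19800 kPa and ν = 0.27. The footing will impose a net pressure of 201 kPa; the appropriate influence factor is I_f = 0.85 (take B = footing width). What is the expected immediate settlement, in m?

S_e ≈ 0.0144 m

Immediate (elastic) settlement: S_e = q·B·(1−ν²)/E_s · I_f.
S_e = 201 × 1.8 × (1 − 0.27²) / 19800 × 0.85
    = 201 × 1.8 × 0.9271 / 19800 × 0.85
    = 0.0144 m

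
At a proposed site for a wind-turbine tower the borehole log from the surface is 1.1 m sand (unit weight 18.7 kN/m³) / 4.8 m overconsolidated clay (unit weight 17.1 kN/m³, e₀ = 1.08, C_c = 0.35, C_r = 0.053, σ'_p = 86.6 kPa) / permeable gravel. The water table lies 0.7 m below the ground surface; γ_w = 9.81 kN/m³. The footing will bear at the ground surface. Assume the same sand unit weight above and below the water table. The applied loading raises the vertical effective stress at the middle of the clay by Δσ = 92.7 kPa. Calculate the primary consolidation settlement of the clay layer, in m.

S_c ≈ 0.183 m

Mid-depth of clay below the ground surface: z = 1.1 + 4.8/2 = 3.5 m.
Total vertical stress at mid-clay: σ_v = 18.7×1.1 + 17.1×2.4 = 61.61 kPa.
Pore pressure: u = 9.81×(3.5 − 0.7) = 27.468 kPa.
Initial effective stress: σ'_0 = σ_v − u = 61.61 − 27.468 = 34.142 kPa.
Final effective stress: σ'_f = 34.142 + 92.7 = 126.84 kPa.
σ'_f = 126.84 > σ'_p = 86.6 kPa, so the stress path crosses the preconsolidation pressure — recompression up to σ'_p, then virgin compression beyond:
S_c = H/(1+e₀)·[C_r·log₁₀(σ'_p/σ'_0) + C_c·log₁₀(σ'_f/σ'_p)]
    = 4.8/2.08 × [0.053×log₁₀(86.6/34.142) + 0.35×log₁₀(126.84/86.6)]
    = 2.3077 × [0.021424 + 0.058008] = 0.1833 m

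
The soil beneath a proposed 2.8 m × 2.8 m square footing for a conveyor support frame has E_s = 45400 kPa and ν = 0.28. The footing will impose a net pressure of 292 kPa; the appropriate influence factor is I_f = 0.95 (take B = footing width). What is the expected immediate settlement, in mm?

Immediate (elastic) settlement: S_e = q·B·(1−ν²)/E_s · I_f.
S_e = 292 × 2.8 × (1 − 0.28²) / 45400 × 0.95
    = 292 × 2.8 × 0.9216 / 45400 × 0.95
    = 0.01577 m = 15.77 mm

S_e ≈ 15.8 mm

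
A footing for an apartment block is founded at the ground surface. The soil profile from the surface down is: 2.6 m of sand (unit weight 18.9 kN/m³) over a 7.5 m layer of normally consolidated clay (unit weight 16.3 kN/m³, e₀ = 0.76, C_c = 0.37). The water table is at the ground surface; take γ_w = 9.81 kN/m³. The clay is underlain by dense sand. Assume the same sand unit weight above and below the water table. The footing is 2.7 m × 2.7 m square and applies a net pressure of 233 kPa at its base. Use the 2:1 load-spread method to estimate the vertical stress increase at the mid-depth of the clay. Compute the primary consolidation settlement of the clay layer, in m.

S_c ≈ 0.246 m

Mid-depth of clay below the ground surface: z = 2.6 + 7.5/2 = 6.35 m.
Total vertical stress at mid-clay: σ_v = 18.9×2.6 + 16.3×3.75 = 110.27 kPa.
Pore pressure: u = 9.81×(6.35 − 0) = 62.294 kPa.
Initial effective stress: σ'_0 = σ_v − u = 110.27 − 62.294 = 47.976 kPa.
Stress increase at mid-clay by the 2:1 spreading method:
Δσ = qBL/((B+z)(L+z)) = 233×2.7×2.7/((2.7+6.35)(2.7+6.35)) = 20.739 kPa
Final effective stress: σ'_f = σ'_0 + Δσ = 47.976 + 20.739 = 68.715 kPa.
Normally consolidated clay, so the full stress increment lies on the virgin compression line:
S_c = C_c·H/(1+e₀)·log₁₀(σ'_f/σ'_0) = 0.37×7.5/(1+0.76)×log₁₀(68.715/47.976)
    = 1.5767 × 0.15603 = 0.246 m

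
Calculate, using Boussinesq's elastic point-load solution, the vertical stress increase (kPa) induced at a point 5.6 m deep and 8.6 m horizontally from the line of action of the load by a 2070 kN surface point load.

Δσ_z ≈ 1.52 kPa

Boussinesq vertical stress below a point load on an elastic half-space:
Δσ_z = 3P/(2πz²) · [1 + (r/z)²]^(−5/2)
r/z = 8.6/5.6 = 1.5357; [1+(r/z)²]^(−5/2) = 0.04838.
Δσ_z = 3×2070/(2π×5.6²) × 0.04838 = 31.516 × 0.04838 = 1.525 kPa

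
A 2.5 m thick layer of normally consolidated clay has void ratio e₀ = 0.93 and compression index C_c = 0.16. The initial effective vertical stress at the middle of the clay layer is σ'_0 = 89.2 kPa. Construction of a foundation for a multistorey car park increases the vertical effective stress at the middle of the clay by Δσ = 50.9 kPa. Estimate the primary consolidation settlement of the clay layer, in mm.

Final effective stress: σ'_f = σ'_0 + Δσ = 89.2 + 50.9 = 140.1 kPa.
Normally consolidated clay, so the full stress increment lies on the virgin compression line:
S_c = C_c·H/(1+e₀)·log₁₀(σ'_f/σ'_0) = 0.16×2.5/(1+0.93)×log₁₀(140.1/89.2)
    = 0.20725 × 0.19607 = 0.04064 m

S_c ≈ 40.6 mm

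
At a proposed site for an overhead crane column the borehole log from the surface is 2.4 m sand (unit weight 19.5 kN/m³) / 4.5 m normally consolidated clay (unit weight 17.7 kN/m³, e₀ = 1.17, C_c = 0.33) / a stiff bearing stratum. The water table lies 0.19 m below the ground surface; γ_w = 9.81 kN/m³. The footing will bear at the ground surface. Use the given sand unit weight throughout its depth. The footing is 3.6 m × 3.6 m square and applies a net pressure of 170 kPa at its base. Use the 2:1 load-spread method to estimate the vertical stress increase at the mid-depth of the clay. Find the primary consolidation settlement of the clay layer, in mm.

S_c ≈ 167 mm

Mid-depth of clay below the ground surface: z = 2.4 + 4.5/2 = 4.65 m.
Total vertical stress at mid-clay: σ_v = 19.5×2.4 + 17.7×2.25 = 86.625 kPa.
Pore pressure: u = 9.81×(4.65 − 0.19) = 43.753 kPa.
Initial effective stress: σ'_0 = σ_v − u = 86.625 − 43.753 = 42.872 kPa.
Stress increase at mid-clay by the 2:1 spreading method:
Δσ = qBL/((B+z)(L+z)) = 170×3.6×3.6/((3.6+4.65)(3.6+4.65)) = 32.37 kPa
Final effective stress: σ'_f = σ'_0 + Δσ = 42.872 + 32.37 = 75.242 kPa.
Normally consolidated clay, so the full stress increment lies on the virgin compression line:
S_c = C_c·H/(1+e₀)·log₁₀(σ'_f/σ'_0) = 0.33×4.5/(1+1.17)×log₁₀(75.242/42.872)
    = 0.68433 × 0.24429 = 0.1672 m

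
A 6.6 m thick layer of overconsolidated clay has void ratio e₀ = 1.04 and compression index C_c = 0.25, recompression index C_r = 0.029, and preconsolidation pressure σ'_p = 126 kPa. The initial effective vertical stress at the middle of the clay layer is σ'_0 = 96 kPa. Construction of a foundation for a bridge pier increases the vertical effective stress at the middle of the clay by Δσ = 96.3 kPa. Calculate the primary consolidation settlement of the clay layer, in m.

Final effective stress: σ'_f = 96 + 96.3 = 192.3 kPa.
σ'_f = 192.3 > σ'_p = 126 kPa, so the stress path crosses the preconsolidation pressure — recompression up to σ'_p, then virgin compression beyond:
S_c = H/(1+e₀)·[C_r·log₁₀(σ'_p/σ'_0) + C_c·log₁₀(σ'_f/σ'_p)]
    = 6.6/2.04 × [0.029×log₁₀(126/96) + 0.25×log₁₀(192.3/126)]
    = 3.2353 × [0.0034249 + 0.045902] = 0.1596 m

S_c ≈ 0.16 m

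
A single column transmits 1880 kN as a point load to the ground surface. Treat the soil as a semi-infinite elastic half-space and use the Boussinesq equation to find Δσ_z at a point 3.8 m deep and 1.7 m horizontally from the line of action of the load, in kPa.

Boussinesq vertical stress below a point load on an elastic half-space:
Δσ_z = 3P/(2πz²) · [1 + (r/z)²]^(−5/2)
r/z = 1.7/3.8 = 0.44737; [1+(r/z)²]^(−5/2) = 0.63376.
Δσ_z = 3×1880/(2π×3.8²) × 0.63376 = 62.163 × 0.63376 = 39.4 kPa

Δσ_z ≈ 39.4 kPa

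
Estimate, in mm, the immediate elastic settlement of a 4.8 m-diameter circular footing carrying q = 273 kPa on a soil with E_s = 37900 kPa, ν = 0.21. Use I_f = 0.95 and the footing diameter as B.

S_e ≈ 31.4 mm

Immediate (elastic) settlement: S_e = q·B·(1−ν²)/E_s · I_f.
S_e = 273 × 4.8 × (1 − 0.21²) / 37900 × 0.95
    = 273 × 4.8 × 0.9559 / 37900 × 0.95
    = 0.0314 m = 31.4 mm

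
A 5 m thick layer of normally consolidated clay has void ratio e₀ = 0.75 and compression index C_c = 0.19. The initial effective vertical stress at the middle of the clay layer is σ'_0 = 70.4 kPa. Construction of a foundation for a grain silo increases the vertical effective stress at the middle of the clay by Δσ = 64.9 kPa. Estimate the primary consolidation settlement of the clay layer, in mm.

Final effective stress: σ'_f = σ'_0 + Δσ = 70.4 + 64.9 = 135.3 kPa.
Normally consolidated clay, so the full stress increment lies on the virgin compression line:
S_c = C_c·H/(1+e₀)·log₁₀(σ'_f/σ'_0) = 0.19×5/(1+0.75)×log₁₀(135.3/70.4)
    = 0.54286 × 0.28373 = 0.154 m

S_c ≈ 154 mm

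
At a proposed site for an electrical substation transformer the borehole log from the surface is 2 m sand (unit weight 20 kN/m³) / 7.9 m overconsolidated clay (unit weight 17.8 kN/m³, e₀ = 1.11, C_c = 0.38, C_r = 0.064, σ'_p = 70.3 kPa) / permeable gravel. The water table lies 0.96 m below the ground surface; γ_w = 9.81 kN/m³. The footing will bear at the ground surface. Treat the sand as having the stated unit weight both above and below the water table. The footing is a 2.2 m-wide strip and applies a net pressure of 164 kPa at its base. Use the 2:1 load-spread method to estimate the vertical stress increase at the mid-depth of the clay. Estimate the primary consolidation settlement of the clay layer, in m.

Mid-depth of clay below the ground surface: z = 2 + 7.9/2 = 5.95 m.
Total vertical stress at mid-clay: σ_v = 20×2 + 17.8×3.95 = 110.31 kPa.
Pore pressure: u = 9.81×(5.95 − 0.96) = 48.952 kPa.
Initial effective stress: σ'_0 = σ_v − u = 110.31 − 48.952 = 61.358 kPa.
Stress increase at mid-clay by the 2:1 spreading method:
Δσ = qB/(B+z) = 164×2.2/(2.2+5.95) = 44.27 kPa
Final effective stress: σ'_f = 61.358 + 44.27 = 105.63 kPa.
σ'_f = 105.63 > σ'_p = 70.3 kPa, so the stress path crosses the preconsolidation pressure — recompression up to σ'_p, then virgin compression beyond:
S_c = H/(1+e₀)·[C_r·log₁₀(σ'_p/σ'_0) + C_c·log₁₀(σ'_f/σ'_p)]
    = 7.9/2.11 × [0.064×log₁₀(70.3/61.358) + 0.38×log₁₀(105.63/70.3)]
    = 3.7441 × [0.0037814 + 0.067196] = 0.2657 m

S_c ≈ 0.266 m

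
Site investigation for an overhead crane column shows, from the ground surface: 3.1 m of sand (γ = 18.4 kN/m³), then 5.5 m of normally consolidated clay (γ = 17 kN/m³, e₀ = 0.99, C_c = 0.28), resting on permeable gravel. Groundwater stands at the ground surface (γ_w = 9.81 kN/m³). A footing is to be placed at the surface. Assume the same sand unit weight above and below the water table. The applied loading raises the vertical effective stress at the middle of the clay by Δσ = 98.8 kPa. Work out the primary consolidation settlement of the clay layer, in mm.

Mid-depth of clay below the ground surface: z = 3.1 + 5.5/2 = 5.85 m.
Total vertical stress at mid-clay: σ_v = 18.4×3.1 + 17×2.75 = 103.79 kPa.
Pore pressure: u = 9.81×(5.85 − 0) = 57.389 kPa.
Initial effective stress: σ'_0 = σ_v − u = 103.79 − 57.389 = 46.401 kPa.
Final effective stress: σ'_f = σ'_0 + Δσ = 46.401 + 98.8 = 145.2 kPa.
Normally consolidated clay, so the full stress increment lies on the virgin compression line:
S_c = C_c·H/(1+e₀)·log₁₀(σ'_f/σ'_0) = 0.28×5.5/(1+0.99)×log₁₀(145.2/46.401)
    = 0.77387 × 0.49544 = 0.3834 m

S_c ≈ 383 mm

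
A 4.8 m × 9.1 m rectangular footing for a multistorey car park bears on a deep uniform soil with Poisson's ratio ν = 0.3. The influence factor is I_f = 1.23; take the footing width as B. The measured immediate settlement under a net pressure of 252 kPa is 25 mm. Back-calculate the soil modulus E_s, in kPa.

S_e = q·B·(1−ν²)/E_s · I_f  ⇒  E_s = q·B·(1−ν²)·I_f / S_e.
E_s = 252 × 4.8 × 0.91 × 1.23 / 0.025 = 54160 kPa

E_s ≈ 54200 kPa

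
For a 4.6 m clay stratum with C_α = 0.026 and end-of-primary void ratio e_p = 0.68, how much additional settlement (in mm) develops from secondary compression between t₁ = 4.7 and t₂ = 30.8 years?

Secondary compression: S_s = C_α·H/(1+e_p)·log₁₀(t₂/t₁)
S_s = 0.026×4.6/(1+0.68)×log₁₀(30.8/4.7)
    = 0.07119 × 0.8165 = 0.05812 m

S_s ≈ 58.1 mm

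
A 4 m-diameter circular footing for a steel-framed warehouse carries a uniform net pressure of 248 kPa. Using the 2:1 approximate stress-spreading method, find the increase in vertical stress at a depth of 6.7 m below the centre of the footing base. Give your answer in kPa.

Δσ_z ≈ 34.7 kPa

By the 2:1 method the load spreads at 1 horizontal : 2 vertical, so at depth z the loaded area has grown by z in each plan dimension:
Δσ ≈ qD²/(D+z)² = 248×4²/(4+6.7)² = 34.658 kPa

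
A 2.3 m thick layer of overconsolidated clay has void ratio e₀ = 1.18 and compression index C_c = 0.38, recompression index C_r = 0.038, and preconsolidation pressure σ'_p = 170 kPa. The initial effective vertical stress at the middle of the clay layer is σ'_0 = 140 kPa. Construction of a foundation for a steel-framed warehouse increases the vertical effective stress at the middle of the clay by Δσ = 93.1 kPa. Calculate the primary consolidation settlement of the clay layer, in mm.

S_c ≈ 58.3 mm

Final effective stress: σ'_f = 140 + 93.1 = 233.1 kPa.
σ'_f = 233.1 > σ'_p = 170 kPa, so the stress path crosses the preconsolidation pressure — recompression up to σ'_p, then virgin compression beyond:
S_c = H/(1+e₀)·[C_r·log₁₀(σ'_p/σ'_0) + C_c·log₁₀(σ'_f/σ'_p)]
    = 2.3/2.18 × [0.038×log₁₀(170/140) + 0.38×log₁₀(233.1/170)]
    = 1.055 × [0.0032042 + 0.052095] = 0.05834 m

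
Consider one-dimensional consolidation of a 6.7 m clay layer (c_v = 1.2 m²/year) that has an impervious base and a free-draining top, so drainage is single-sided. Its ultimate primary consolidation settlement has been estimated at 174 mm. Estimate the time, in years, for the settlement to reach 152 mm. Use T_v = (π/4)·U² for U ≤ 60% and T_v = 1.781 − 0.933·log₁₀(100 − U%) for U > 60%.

Drainage path length: H_d = H = 6.7 m (single drainage).
U = S(t)/S_ult = 152/174 = 0.8736.
U > 60%: T_v = 1.781 − 0.933·log₁₀(100 − 87.356) = 0.75295.
t = T_v·H_d²/c_v = 0.75295×6.7²/1.2 = 28.17 years.

t ≈ 28.2 years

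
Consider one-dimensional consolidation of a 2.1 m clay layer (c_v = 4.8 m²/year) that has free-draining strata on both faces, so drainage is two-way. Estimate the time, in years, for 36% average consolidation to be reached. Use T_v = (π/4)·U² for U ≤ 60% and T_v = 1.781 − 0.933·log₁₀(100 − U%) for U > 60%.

t ≈ 0.0234 years

Drainage path length: H_d = H/2 = 1.05 m (double drainage).
U ≤ 60%: T_v = (π/4)·U² = (π/4)×0.36² = 0.10179.
t = T_v·H_d²/c_v = 0.10179×1.05²/4.8 = 0.02338 years.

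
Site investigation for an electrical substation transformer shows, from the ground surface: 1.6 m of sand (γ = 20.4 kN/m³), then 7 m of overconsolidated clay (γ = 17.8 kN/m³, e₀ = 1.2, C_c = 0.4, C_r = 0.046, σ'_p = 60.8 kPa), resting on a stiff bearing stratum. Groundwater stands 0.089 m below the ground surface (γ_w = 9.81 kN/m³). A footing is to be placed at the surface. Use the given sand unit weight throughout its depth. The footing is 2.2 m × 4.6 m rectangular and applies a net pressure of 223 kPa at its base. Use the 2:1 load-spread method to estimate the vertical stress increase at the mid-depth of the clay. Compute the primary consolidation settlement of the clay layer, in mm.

Mid-depth of clay below the ground surface: z = 1.6 + 7/2 = 5.1 m.
Total vertical stress at mid-clay: σ_v = 20.4×1.6 + 17.8×3.5 = 94.94 kPa.
Pore pressure: u = 9.81×(5.1 − 0.089) = 49.158 kPa.
Initial effective stress: σ'_0 = σ_v − u = 94.94 − 49.158 = 45.782 kPa.
Stress increase at mid-clay by the 2:1 spreading method:
Δσ = qBL/((B+z)(L+z)) = 223×2.2×4.6/((2.2+5.1)(4.6+5.1)) = 31.871 kPa
Final effective stress: σ'_f = 45.782 + 31.871 = 77.653 kPa.
σ'_f = 77.653 > σ'_p = 60.8 kPa, so the stress path crosses the preconsolidation pressure — recompression up to σ'_p, then virgin compression beyond:
S_c = H/(1+e₀)·[C_r·log₁₀(σ'_p/σ'_0) + C_c·log₁₀(σ'_f/σ'_p)]
    = 7/2.2 × [0.046×log₁₀(60.8/45.782) + 0.4×log₁₀(77.653/60.8)]
    = 3.1818 × [0.0056676 + 0.042502] = 0.1533 m

S_c ≈ 153 mm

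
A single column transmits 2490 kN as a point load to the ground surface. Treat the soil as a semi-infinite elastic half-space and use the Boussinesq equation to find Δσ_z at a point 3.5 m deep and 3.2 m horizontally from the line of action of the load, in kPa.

Boussinesq vertical stress below a point load on an elastic half-space:
Δσ_z = 3P/(2πz²) · [1 + (r/z)²]^(−5/2)
r/z = 3.2/3.5 = 0.91429; [1+(r/z)²]^(−5/2) = 0.21896.
Δσ_z = 3×2490/(2π×3.5²) × 0.21896 = 97.052 × 0.21896 = 21.25 kPa

Δσ_z ≈ 21.3 kPa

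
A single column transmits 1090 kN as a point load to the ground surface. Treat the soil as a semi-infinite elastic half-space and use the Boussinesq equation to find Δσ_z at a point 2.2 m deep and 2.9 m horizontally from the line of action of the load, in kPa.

Δσ_z ≈ 8.67 kPa

Boussinesq vertical stress below a point load on an elastic half-space:
Δσ_z = 3P/(2πz²) · [1 + (r/z)²]^(−5/2)
r/z = 2.9/2.2 = 1.3182; [1+(r/z)²]^(−5/2) = 0.080644.
Δσ_z = 3×1090/(2π×2.2²) × 0.080644 = 107.53 × 0.080644 = 8.672 kPa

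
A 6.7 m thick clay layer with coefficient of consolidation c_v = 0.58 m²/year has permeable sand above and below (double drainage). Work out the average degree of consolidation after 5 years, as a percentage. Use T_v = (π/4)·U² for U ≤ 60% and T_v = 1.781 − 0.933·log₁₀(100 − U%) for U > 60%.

U ≈ 57.4 %

Drainage path length: H_d = H/2 = 3.35 m (double drainage).
T_v = c_v·t/H_d² = 0.58×5/3.35² = 0.25841.
T_v = 0.25841 corresponds to the U ≤ 60% branch:
U = √(4T_v/π) = 0.5736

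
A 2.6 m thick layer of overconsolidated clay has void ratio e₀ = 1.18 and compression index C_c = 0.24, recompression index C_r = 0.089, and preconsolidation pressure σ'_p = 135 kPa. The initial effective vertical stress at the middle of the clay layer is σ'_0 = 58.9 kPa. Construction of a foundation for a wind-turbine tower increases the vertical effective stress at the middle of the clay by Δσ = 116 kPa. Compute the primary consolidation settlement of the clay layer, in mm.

Final effective stress: σ'_f = 58.9 + 116 = 174.9 kPa.
σ'_f = 174.9 > σ'_p = 135 kPa, so the stress path crosses the preconsolidation pressure — recompression up to σ'_p, then virgin compression beyond:
S_c = H/(1+e₀)·[C_r·log₁₀(σ'_p/σ'_0) + C_c·log₁₀(σ'_f/σ'_p)]
    = 2.6/2.18 × [0.089×log₁₀(135/58.9) + 0.24×log₁₀(174.9/135)]
    = 1.1927 × [0.032059 + 0.026989] = 0.07043 m

S_c ≈ 70.4 mm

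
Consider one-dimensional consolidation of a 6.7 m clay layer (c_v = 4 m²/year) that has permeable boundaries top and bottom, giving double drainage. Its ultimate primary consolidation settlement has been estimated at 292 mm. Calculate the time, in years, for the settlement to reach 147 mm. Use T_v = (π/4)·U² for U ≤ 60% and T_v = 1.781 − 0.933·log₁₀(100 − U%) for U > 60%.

t ≈ 0.558 years

Drainage path length: H_d = H/2 = 3.35 m (double drainage).
U = S(t)/S_ult = 147/292 = 0.5034.
U ≤ 60%: T_v = (π/4)·U² = (π/4)×0.50342² = 0.19905.
t = T_v·H_d²/c_v = 0.19905×3.35²/4 = 0.5585 years.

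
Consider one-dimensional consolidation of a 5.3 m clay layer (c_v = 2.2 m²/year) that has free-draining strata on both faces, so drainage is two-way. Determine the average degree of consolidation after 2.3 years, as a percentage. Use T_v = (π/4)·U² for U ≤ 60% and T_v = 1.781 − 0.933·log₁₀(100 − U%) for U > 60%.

Drainage path length: H_d = H/2 = 2.65 m (double drainage).
T_v = c_v·t/H_d² = 2.2×2.3/2.65² = 0.72054.
T_v = 0.72054 corresponds to the U > 60% branch:
U = 1 − 10^((1.781 − T_v)/0.933)/100 = 0.863

U ≈ 86.3 %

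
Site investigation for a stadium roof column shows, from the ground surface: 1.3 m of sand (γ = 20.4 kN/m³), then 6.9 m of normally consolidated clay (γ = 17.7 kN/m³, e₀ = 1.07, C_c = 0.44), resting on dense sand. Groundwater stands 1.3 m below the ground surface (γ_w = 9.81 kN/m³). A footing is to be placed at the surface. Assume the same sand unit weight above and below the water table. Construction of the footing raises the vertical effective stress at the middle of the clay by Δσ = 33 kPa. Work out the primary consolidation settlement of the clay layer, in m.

Mid-depth of clay below the ground surface: z = 1.3 + 6.9/2 = 4.75 m.
Total vertical stress at mid-clay: σ_v = 20.4×1.3 + 17.7×3.45 = 87.585 kPa.
Pore pressure: u = 9.81×(4.75 − 1.3) = 33.845 kPa.
Initial effective stress: σ'_0 = σ_v − u = 87.585 − 33.845 = 53.74 kPa.
Final effective stress: σ'_f = σ'_0 + Δσ = 53.74 + 33 = 86.74 kPa.
Normally consolidated clay, so the full stress increment lies on the virgin compression line:
S_c = C_c·H/(1+e₀)·log₁₀(σ'_f/σ'_0) = 0.44×6.9/(1+1.07)×log₁₀(86.74/53.74)
    = 1.4667 × 0.20792 = 0.305 m

S_c ≈ 0.305 m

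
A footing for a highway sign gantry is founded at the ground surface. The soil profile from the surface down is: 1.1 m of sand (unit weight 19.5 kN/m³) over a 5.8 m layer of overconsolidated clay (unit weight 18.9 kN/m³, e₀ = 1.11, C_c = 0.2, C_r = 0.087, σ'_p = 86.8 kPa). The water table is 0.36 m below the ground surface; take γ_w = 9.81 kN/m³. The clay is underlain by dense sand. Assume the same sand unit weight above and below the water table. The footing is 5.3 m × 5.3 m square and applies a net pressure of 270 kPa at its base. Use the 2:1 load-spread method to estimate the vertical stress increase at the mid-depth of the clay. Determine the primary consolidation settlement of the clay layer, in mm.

Mid-depth of clay below the ground surface: z = 1.1 + 5.8/2 = 4 m.
Total vertical stress at mid-clay: σ_v = 19.5×1.1 + 18.9×2.9 = 76.26 kPa.
Pore pressure: u = 9.81×(4 − 0.36) = 35.708 kPa.
Initial effective stress: σ'_0 = σ_v − u = 76.26 − 35.708 = 40.552 kPa.
Stress increase at mid-clay by the 2:1 spreading method:
Δσ = qBL/((B+z)(L+z)) = 270×5.3×5.3/((5.3+4)(5.3+4)) = 87.69 kPa
Final effective stress: σ'_f = 40.552 + 87.69 = 128.24 kPa.
σ'_f = 128.24 > σ'_p = 86.8 kPa, so the stress path crosses the preconsolidation pressure — recompression up to σ'_p, then virgin compression beyond:
S_c = H/(1+e₀)·[C_r·log₁₀(σ'_p/σ'_0) + C_c·log₁₀(σ'_f/σ'_p)]
    = 5.8/2.11 × [0.087×log₁₀(86.8/40.552) + 0.2×log₁₀(128.24/86.8)]
    = 2.7488 × [0.028754 + 0.033901] = 0.1722 m

S_c ≈ 172 mm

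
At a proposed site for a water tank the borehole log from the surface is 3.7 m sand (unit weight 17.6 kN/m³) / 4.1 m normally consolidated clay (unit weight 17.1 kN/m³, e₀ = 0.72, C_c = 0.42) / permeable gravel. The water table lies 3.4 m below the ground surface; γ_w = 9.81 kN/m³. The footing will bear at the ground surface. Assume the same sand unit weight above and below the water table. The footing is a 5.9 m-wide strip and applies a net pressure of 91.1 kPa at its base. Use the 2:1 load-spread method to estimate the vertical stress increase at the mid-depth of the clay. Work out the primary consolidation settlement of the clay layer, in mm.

S_c ≈ 204 mm

Mid-depth of clay below the ground surface: z = 3.7 + 4.1/2 = 5.75 m.
Total vertical stress at mid-clay: σ_v = 17.6×3.7 + 17.1×2.05 = 100.18 kPa.
Pore pressure: u = 9.81×(5.75 − 3.4) = 23.054 kPa.
Initial effective stress: σ'_0 = σ_v − u = 100.18 − 23.054 = 77.126 kPa.
Stress increase at mid-clay by the 2:1 spreading method:
Δσ = qB/(B+z) = 91.1×5.9/(5.9+5.75) = 46.136 kPa
Final effective stress: σ'_f = σ'_0 + Δσ = 77.126 + 46.136 = 123.26 kPa.
Normally consolidated clay, so the full stress increment lies on the virgin compression line:
S_c = C_c·H/(1+e₀)·log₁₀(σ'_f/σ'_0) = 0.42×4.1/(1+0.72)×log₁₀(123.26/77.126)
    = 1.0012 × 0.20362 = 0.2039 m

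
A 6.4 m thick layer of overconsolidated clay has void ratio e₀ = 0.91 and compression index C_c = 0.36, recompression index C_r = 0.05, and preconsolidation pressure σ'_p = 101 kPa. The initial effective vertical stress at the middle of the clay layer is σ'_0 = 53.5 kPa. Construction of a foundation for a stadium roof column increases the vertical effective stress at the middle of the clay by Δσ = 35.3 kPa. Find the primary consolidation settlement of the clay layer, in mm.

Final effective stress: σ'_f = 53.5 + 35.3 = 88.8 kPa.
σ'_f = 88.8 ≤ σ'_p = 101 kPa, so the clay remains overconsolidated and only the recompression index applies:
S_c = C_r·H/(1+e₀)·log₁₀(σ'_f/σ'_0) = 0.05×6.4/1.91×log₁₀(88.8/53.5)
    = 0.16754 × 0.22006 = 0.03687 m

S_c ≈ 36.9 mm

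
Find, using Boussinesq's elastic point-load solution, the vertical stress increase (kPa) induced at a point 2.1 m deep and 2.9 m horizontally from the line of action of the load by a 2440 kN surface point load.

Boussinesq vertical stress below a point load on an elastic half-space:
Δσ_z = 3P/(2πz²) · [1 + (r/z)²]^(−5/2)
r/z = 2.9/2.1 = 1.381; [1+(r/z)²]^(−5/2) = 0.069403.
Δσ_z = 3×2440/(2π×2.1²) × 0.069403 = 264.18 × 0.069403 = 18.33 kPa

Δσ_z ≈ 18.3 kPa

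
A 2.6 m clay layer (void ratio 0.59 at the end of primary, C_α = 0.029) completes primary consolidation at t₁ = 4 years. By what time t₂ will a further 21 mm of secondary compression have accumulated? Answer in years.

t₂ ≈ 11.1 years

S_s = C_α·H/(1+e_p)·log₁₀(t₂/t₁) ⇒ log₁₀(t₂/t₁) = S_s·(1+e_p)/(C_α·H).
log₁₀(t₂/t₁) = 0.021 × (1+0.59) / (0.029×2.6) = 0.4428
t₂ = t₁ × 10^0.4428 = 4 × 2.772 = 11.09 years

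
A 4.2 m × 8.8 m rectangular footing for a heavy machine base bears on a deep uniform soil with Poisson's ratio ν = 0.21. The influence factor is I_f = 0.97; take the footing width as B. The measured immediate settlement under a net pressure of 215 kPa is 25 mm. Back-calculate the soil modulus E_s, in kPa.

E_s ≈ 33500 kPa

S_e = q·B·(1−ν²)/E_s · I_f  ⇒  E_s = q·B·(1−ν²)·I_f / S_e.
E_s = 215 × 4.2 × 0.9559 × 0.97 / 0.025 = 33490 kPa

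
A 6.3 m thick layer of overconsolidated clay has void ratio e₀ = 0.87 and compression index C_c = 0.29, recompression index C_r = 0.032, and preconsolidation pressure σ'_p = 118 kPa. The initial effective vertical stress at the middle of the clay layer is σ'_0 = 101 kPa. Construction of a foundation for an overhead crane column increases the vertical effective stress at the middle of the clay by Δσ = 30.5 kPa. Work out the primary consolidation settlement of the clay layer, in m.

S_c ≈ 0.0532 m

Final effective stress: σ'_f = 101 + 30.5 = 131.5 kPa.
σ'_f = 131.5 > σ'_p = 118 kPa, so the stress path crosses the preconsolidation pressure — recompression up to σ'_p, then virgin compression beyond:
S_c = H/(1+e₀)·[C_r·log₁₀(σ'_p/σ'_0) + C_c·log₁₀(σ'_f/σ'_p)]
    = 6.3/1.87 × [0.032×log₁₀(118/101) + 0.29×log₁₀(131.5/118)]
    = 3.369 × [0.0021619 + 0.013643] = 0.05325 m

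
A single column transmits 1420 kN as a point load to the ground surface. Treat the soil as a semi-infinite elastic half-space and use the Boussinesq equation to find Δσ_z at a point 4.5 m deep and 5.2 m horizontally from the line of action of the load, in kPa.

Δσ_z ≈ 4.02 kPa

Boussinesq vertical stress below a point load on an elastic half-space:
Δσ_z = 3P/(2πz²) · [1 + (r/z)²]^(−5/2)
r/z = 5.2/4.5 = 1.1556; [1+(r/z)²]^(−5/2) = 0.11999.
Δσ_z = 3×1420/(2π×4.5²) × 0.11999 = 33.481 × 0.11999 = 4.017 kPa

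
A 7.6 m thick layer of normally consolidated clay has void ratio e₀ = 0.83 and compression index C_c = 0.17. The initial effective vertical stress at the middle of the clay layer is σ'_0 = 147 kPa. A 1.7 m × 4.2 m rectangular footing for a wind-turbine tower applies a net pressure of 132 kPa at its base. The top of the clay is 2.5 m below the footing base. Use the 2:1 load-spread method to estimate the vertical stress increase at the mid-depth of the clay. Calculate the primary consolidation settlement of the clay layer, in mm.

S_c ≈ 22.6 mm

Mid-depth of clay below the footing base: z = 2.5 + 7.6/2 = 6.3 m.
Stress increase at mid-clay by the 2:1 spreading method:
Δσ = qBL/((B+z)(L+z)) = 132×1.7×4.2/((1.7+6.3)(4.2+6.3)) = 11.22 kPa
Final effective stress: σ'_f = σ'_0 + Δσ = 147 + 11.22 = 158.22 kPa.
Normally consolidated clay, so the full stress increment lies on the virgin compression line:
S_c = C_c·H/(1+e₀)·log₁₀(σ'_f/σ'_0) = 0.17×7.6/(1+0.83)×log₁₀(158.22/147)
    = 0.70601 × 0.031944 = 0.02255 m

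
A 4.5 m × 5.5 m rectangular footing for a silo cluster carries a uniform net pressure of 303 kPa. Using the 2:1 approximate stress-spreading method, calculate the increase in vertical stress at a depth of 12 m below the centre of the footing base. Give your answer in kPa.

Δσ_z ≈ 26 kPa

By the 2:1 method the load spreads at 1 horizontal : 2 vertical, so at depth z the loaded area has grown by z in each plan dimension:
Δσ = qBL/((B+z)(L+z)) = 303×4.5×5.5/((4.5+12)(5.5+12)) = 25.971 kPa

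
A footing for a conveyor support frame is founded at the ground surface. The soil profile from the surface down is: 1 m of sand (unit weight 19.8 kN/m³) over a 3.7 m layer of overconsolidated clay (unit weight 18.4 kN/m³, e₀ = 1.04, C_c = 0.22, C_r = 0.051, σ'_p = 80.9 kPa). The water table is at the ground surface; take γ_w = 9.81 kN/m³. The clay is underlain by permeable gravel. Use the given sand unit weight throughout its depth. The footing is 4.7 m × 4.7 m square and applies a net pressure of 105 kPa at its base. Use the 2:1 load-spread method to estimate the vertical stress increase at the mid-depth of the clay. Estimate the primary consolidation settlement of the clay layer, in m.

Mid-depth of clay below the ground surface: z = 1 + 3.7/2 = 2.85 m.
Total vertical stress at mid-clay: σ_v = 19.8×1 + 18.4×1.85 = 53.84 kPa.
Pore pressure: u = 9.81×(2.85 − 0) = 27.959 kPa.
Initial effective stress: σ'_0 = σ_v − u = 53.84 − 27.959 = 25.881 kPa.
Stress increase at mid-clay by the 2:1 spreading method:
Δσ = qBL/((B+z)(L+z)) = 105×4.7×4.7/((4.7+2.85)(4.7+2.85)) = 40.69 kPa
Final effective stress: σ'_f = 25.881 + 40.69 = 66.571 kPa.
σ'_f = 66.571 ≤ σ'_p = 80.9 kPa, so the clay remains overconsolidated and only the recompression index applies:
S_c = C_r·H/(1+e₀)·log₁₀(σ'_f/σ'_0) = 0.051×3.7/2.04×log₁₀(66.571/25.881)
    = 0.092499 × 0.4103 = 0.03795 m

S_c ≈ 0.038 m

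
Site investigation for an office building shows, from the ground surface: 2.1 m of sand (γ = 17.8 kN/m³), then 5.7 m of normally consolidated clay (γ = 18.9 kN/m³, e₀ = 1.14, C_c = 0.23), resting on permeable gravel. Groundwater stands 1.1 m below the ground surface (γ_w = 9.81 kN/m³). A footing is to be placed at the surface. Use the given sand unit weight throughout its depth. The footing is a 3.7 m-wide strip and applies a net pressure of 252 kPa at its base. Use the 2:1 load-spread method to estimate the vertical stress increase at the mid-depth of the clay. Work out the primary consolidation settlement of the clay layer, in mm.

Mid-depth of clay below the ground surface: z = 2.1 + 5.7/2 = 4.95 m.
Total vertical stress at mid-clay: σ_v = 17.8×2.1 + 18.9×2.85 = 91.245 kPa.
Pore pressure: u = 9.81×(4.95 − 1.1) = 37.769 kPa.
Initial effective stress: σ'_0 = σ_v − u = 91.245 − 37.769 = 53.476 kPa.
Stress increase at mid-clay by the 2:1 spreading method:
Δσ = qB/(B+z) = 252×3.7/(3.7+4.95) = 107.79 kPa
Final effective stress: σ'_f = σ'_0 + Δσ = 53.476 + 107.79 = 161.27 kPa.
Normally consolidated clay, so the full stress increment lies on the virgin compression line:
S_c = C_c·H/(1+e₀)·log₁₀(σ'_f/σ'_0) = 0.23×5.7/(1+1.14)×log₁₀(161.27/53.476)
    = 0.61262 × 0.47939 = 0.2937 m

S_c ≈ 294 mm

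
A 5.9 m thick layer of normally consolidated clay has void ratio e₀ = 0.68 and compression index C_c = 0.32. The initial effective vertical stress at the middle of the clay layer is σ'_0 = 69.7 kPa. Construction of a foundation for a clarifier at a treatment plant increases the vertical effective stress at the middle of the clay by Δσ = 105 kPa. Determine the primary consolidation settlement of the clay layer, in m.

Final effective stress: σ'_f = σ'_0 + Δσ = 69.7 + 105 = 174.7 kPa.
Normally consolidated clay, so the full stress increment lies on the virgin compression line:
S_c = C_c·H/(1+e₀)·log₁₀(σ'_f/σ'_0) = 0.32×5.9/(1+0.68)×log₁₀(174.7/69.7)
    = 1.1238 × 0.39906 = 0.4485 m

S_c ≈ 0.448 m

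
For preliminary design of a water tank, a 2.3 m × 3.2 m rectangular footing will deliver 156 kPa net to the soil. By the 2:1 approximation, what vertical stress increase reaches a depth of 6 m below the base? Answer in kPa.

Δσ_z ≈ 15 kPa

By the 2:1 method the load spreads at 1 horizontal : 2 vertical, so at depth z the loaded area has grown by z in each plan dimension:
Δσ = qBL/((B+z)(L+z)) = 156×2.3×3.2/((2.3+6)(3.2+6)) = 15.036 kPa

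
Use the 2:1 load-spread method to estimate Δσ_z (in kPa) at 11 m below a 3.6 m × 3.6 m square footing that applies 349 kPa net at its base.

By the 2:1 method the load spreads at 1 horizontal : 2 vertical, so at depth z the loaded area has grown by z in each plan dimension:
Δσ = qBL/((B+z)(L+z)) = 349×3.6×3.6/((3.6+11)(3.6+11)) = 21.219 kPa

Δσ_z ≈ 21.2 kPa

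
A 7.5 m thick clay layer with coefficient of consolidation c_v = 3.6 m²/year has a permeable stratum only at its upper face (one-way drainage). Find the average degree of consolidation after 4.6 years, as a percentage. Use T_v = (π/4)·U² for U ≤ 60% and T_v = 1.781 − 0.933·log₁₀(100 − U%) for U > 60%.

U ≈ 60.8 %

Drainage path length: H_d = H = 7.5 m (single drainage).
T_v = c_v·t/H_d² = 3.6×4.6/7.5² = 0.2944.
T_v = 0.2944 corresponds to the U > 60% branch:
U = 1 − 10^((1.781 − T_v)/0.933)/100 = 0.6079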